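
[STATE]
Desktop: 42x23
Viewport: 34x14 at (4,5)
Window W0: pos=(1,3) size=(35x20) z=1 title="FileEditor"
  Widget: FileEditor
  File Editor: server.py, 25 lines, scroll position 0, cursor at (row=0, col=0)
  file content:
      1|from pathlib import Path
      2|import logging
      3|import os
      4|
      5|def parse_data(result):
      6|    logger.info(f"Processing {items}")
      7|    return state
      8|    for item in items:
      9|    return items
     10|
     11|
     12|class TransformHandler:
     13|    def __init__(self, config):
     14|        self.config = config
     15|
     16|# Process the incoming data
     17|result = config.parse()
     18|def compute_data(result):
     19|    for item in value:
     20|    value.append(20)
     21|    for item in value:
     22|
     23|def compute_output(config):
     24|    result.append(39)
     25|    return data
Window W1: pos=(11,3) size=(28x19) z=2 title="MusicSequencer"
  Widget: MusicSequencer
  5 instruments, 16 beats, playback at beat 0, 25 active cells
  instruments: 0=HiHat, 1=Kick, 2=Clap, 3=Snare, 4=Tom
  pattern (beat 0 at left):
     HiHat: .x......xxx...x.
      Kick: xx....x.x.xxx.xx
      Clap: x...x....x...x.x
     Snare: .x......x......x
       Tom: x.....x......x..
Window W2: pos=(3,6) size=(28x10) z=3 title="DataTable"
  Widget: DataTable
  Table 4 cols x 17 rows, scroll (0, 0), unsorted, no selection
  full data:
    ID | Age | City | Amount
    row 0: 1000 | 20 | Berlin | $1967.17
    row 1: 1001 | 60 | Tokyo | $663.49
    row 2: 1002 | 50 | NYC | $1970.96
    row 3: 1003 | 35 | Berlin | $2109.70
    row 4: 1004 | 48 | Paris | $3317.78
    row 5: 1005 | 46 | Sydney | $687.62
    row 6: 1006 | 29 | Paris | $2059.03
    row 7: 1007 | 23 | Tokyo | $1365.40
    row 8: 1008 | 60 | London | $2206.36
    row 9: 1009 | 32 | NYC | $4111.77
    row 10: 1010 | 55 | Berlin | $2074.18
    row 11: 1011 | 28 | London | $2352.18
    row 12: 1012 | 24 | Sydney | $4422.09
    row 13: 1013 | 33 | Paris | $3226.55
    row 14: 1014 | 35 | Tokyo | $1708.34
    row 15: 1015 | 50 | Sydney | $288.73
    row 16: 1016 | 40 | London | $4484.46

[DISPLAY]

───────┠──────────────────────────
━━━━━━━━━━━━━━━━━━━━━━━━━━┓345    
 DataTable                ┃·█·    
──────────────────────────┨·██    
ID  │Age│City  │Amount    ┃█·█    
────┼───┼──────┼────────  ┃··█    
1000│20 │Berlin│$1967.17  ┃█··    
1001│60 │Tokyo │$663.49   ┃       
1002│50 │NYC   │$1970.96  ┃       
1003│35 │Berlin│$2109.70  ┃       
━━━━━━━━━━━━━━━━━━━━━━━━━━┛       
       ┃                          
ass Tra┃                          
  def _┃                          


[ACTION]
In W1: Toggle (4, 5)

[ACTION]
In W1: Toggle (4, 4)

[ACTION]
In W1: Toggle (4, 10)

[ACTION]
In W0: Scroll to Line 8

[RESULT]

───────┠──────────────────────────
━━━━━━━━━━━━━━━━━━━━━━━━━━┓345    
 DataTable                ┃·█·    
──────────────────────────┨·██    
ID  │Age│City  │Amount    ┃█·█    
────┼───┼──────┼────────  ┃··█    
1000│20 │Berlin│$1967.17  ┃█··    
1001│60 │Tokyo │$663.49   ┃       
1002│50 │NYC   │$1970.96  ┃       
1003│35 │Berlin│$2109.70  ┃       
━━━━━━━━━━━━━━━━━━━━━━━━━━┛       
f compu┃                          
  for i┃                          
  value┃                          


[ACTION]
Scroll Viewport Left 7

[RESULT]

 ┠─────────┠──────────────────────
 ┃ ┏━━━━━━━━━━━━━━━━━━━━━━━━━━┓345
 ┃ ┃ DataTable                ┃·█·
 ┃ ┠──────────────────────────┨·██
 ┃ ┃ID  │Age│City  │Amount    ┃█·█
 ┃c┃────┼───┼──────┼────────  ┃··█
 ┃ ┃1000│20 │Berlin│$1967.17  ┃█··
 ┃ ┃1001│60 │Tokyo │$663.49   ┃   
 ┃ ┃1002│50 │NYC   │$1970.96  ┃   
 ┃#┃1003│35 │Berlin│$2109.70  ┃   
 ┃r┗━━━━━━━━━━━━━━━━━━━━━━━━━━┛   
 ┃def compu┃                      
 ┃    for i┃                      
 ┃    value┃                      


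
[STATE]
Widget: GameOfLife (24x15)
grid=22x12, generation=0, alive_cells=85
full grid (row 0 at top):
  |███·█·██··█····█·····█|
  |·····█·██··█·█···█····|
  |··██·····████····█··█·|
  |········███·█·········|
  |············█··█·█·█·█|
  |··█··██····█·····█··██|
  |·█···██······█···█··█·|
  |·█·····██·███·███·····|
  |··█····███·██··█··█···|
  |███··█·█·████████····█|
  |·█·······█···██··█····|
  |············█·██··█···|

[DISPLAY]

Gen: 0                  
███·█·██··█····█·····█  
·····█·██··█·█···█····  
··██·····████····█··█·  
········███·█·········  
············█··█·█·█·█  
··█··██····█·····█··██  
·█···██······█···█··█·  
·█·····██·███·███·····  
··█····███·██··█··█···  
███··█·█·████████····█  
·█·······█···██··█····  
············█·██··█···  
                        
                        


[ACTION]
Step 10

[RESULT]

Gen: 10                 
····███···············  
··█····█··············  
······██··············  
·█··██··█·········██··  
·███·█···█········██··  
███··█····█·····█·····  
██···██·······██······  
█·······█·█···██······  
██········█··█·····█·█  
█·█·█········█···██···  
█████·········█······█  
·███···········█···██·  
                        
                        


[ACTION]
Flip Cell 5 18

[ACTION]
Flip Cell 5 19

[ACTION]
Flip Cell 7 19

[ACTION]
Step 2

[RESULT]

Gen: 12                 
······█···············  
········█·············  
·····█················  
··██·····█·········█··  
···█···██········█··█·  
··██···········███··█·  
····███·······█·█···█·  
········███··█·█··█·█·  
············██······██  
·············██···█··█  
···███·······██···█·██  
····················█·  
                        
                        


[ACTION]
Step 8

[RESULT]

Gen: 20                 
······················  
······················  
······················  
···██·████·······█····  
····█·██████····█·█···  
········█······█··█···  
·····███··█·██··██····  
······█·█····█········  
·······██····█········  
············█·········  
···███····█···········  
······················  
                        
                        


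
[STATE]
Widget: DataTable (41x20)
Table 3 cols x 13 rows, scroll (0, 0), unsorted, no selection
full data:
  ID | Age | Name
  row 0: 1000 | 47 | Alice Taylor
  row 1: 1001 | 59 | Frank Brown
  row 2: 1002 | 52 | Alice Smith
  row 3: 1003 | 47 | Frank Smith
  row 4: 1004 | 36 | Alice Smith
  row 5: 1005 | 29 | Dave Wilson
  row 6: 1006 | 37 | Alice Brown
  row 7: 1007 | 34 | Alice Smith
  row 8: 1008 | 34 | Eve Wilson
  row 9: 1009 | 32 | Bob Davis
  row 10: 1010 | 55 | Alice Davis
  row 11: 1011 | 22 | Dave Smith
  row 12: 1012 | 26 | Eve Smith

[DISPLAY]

ID  │Age│Name                            
────┼───┼────────────                    
1000│47 │Alice Taylor                    
1001│59 │Frank Brown                     
1002│52 │Alice Smith                     
1003│47 │Frank Smith                     
1004│36 │Alice Smith                     
1005│29 │Dave Wilson                     
1006│37 │Alice Brown                     
1007│34 │Alice Smith                     
1008│34 │Eve Wilson                      
1009│32 │Bob Davis                       
1010│55 │Alice Davis                     
1011│22 │Dave Smith                      
1012│26 │Eve Smith                       
                                         
                                         
                                         
                                         
                                         


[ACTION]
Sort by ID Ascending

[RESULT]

ID ▲│Age│Name                            
────┼───┼────────────                    
1000│47 │Alice Taylor                    
1001│59 │Frank Brown                     
1002│52 │Alice Smith                     
1003│47 │Frank Smith                     
1004│36 │Alice Smith                     
1005│29 │Dave Wilson                     
1006│37 │Alice Brown                     
1007│34 │Alice Smith                     
1008│34 │Eve Wilson                      
1009│32 │Bob Davis                       
1010│55 │Alice Davis                     
1011│22 │Dave Smith                      
1012│26 │Eve Smith                       
                                         
                                         
                                         
                                         
                                         


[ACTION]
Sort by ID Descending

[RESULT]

ID ▼│Age│Name                            
────┼───┼────────────                    
1012│26 │Eve Smith                       
1011│22 │Dave Smith                      
1010│55 │Alice Davis                     
1009│32 │Bob Davis                       
1008│34 │Eve Wilson                      
1007│34 │Alice Smith                     
1006│37 │Alice Brown                     
1005│29 │Dave Wilson                     
1004│36 │Alice Smith                     
1003│47 │Frank Smith                     
1002│52 │Alice Smith                     
1001│59 │Frank Brown                     
1000│47 │Alice Taylor                    
                                         
                                         
                                         
                                         
                                         


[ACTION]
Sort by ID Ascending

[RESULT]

ID ▲│Age│Name                            
────┼───┼────────────                    
1000│47 │Alice Taylor                    
1001│59 │Frank Brown                     
1002│52 │Alice Smith                     
1003│47 │Frank Smith                     
1004│36 │Alice Smith                     
1005│29 │Dave Wilson                     
1006│37 │Alice Brown                     
1007│34 │Alice Smith                     
1008│34 │Eve Wilson                      
1009│32 │Bob Davis                       
1010│55 │Alice Davis                     
1011│22 │Dave Smith                      
1012│26 │Eve Smith                       
                                         
                                         
                                         
                                         
                                         


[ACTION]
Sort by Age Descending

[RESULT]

ID  │Ag▼│Name                            
────┼───┼────────────                    
1001│59 │Frank Brown                     
1010│55 │Alice Davis                     
1002│52 │Alice Smith                     
1000│47 │Alice Taylor                    
1003│47 │Frank Smith                     
1006│37 │Alice Brown                     
1004│36 │Alice Smith                     
1007│34 │Alice Smith                     
1008│34 │Eve Wilson                      
1009│32 │Bob Davis                       
1005│29 │Dave Wilson                     
1012│26 │Eve Smith                       
1011│22 │Dave Smith                      
                                         
                                         
                                         
                                         
                                         


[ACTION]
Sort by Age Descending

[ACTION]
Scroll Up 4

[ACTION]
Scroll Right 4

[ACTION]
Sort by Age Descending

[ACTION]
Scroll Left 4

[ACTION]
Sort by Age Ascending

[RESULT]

ID  │Ag▲│Name                            
────┼───┼────────────                    
1011│22 │Dave Smith                      
1012│26 │Eve Smith                       
1005│29 │Dave Wilson                     
1009│32 │Bob Davis                       
1007│34 │Alice Smith                     
1008│34 │Eve Wilson                      
1004│36 │Alice Smith                     
1006│37 │Alice Brown                     
1000│47 │Alice Taylor                    
1003│47 │Frank Smith                     
1002│52 │Alice Smith                     
1010│55 │Alice Davis                     
1001│59 │Frank Brown                     
                                         
                                         
                                         
                                         
                                         


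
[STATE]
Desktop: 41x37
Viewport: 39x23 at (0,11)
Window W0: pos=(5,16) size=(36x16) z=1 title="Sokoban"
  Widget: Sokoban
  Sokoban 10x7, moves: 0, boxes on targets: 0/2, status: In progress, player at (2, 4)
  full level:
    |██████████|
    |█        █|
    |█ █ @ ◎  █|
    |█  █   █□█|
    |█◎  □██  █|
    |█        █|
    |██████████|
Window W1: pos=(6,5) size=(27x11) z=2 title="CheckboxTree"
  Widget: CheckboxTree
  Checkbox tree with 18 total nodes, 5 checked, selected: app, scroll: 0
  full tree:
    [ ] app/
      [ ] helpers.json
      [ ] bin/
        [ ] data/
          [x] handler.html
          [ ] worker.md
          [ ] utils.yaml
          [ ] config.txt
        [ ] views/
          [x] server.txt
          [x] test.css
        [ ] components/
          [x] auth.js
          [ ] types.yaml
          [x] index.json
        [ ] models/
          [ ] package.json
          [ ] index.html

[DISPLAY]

      ┃     [-] data/           ┃      
      ┃       [x] handler.html  ┃      
      ┃       [ ] worker.md     ┃      
      ┃       [ ] utils.yaml    ┃      
      ┗━━━━━━━━━━━━━━━━━━━━━━━━━┛      
     ┏━━━━━━━━━━━━━━━━━━━━━━━━━━━━━━━━━
     ┃ Sokoban                         
     ┠─────────────────────────────────
     ┃██████████                       
     ┃█        █                       
     ┃█ █ @ ◎  █                       
     ┃█  █   █□█                       
     ┃█◎  □██  █                       
     ┃█        █                       
     ┃██████████                       
     ┃Moves: 0  0/2                    
     ┃                                 
     ┃                                 
     ┃                                 
     ┃                                 
     ┗━━━━━━━━━━━━━━━━━━━━━━━━━━━━━━━━━
                                       
                                       


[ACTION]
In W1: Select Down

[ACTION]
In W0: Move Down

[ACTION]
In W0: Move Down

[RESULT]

      ┃     [-] data/           ┃      
      ┃       [x] handler.html  ┃      
      ┃       [ ] worker.md     ┃      
      ┃       [ ] utils.yaml    ┃      
      ┗━━━━━━━━━━━━━━━━━━━━━━━━━┛      
     ┏━━━━━━━━━━━━━━━━━━━━━━━━━━━━━━━━━
     ┃ Sokoban                         
     ┠─────────────────────────────────
     ┃██████████                       
     ┃█        █                       
     ┃█ █   ◎  █                       
     ┃█  █   █□█                       
     ┃█◎  @██  █                       
     ┃█   □    █                       
     ┃██████████                       
     ┃Moves: 2  0/2                    
     ┃                                 
     ┃                                 
     ┃                                 
     ┃                                 
     ┗━━━━━━━━━━━━━━━━━━━━━━━━━━━━━━━━━
                                       
                                       


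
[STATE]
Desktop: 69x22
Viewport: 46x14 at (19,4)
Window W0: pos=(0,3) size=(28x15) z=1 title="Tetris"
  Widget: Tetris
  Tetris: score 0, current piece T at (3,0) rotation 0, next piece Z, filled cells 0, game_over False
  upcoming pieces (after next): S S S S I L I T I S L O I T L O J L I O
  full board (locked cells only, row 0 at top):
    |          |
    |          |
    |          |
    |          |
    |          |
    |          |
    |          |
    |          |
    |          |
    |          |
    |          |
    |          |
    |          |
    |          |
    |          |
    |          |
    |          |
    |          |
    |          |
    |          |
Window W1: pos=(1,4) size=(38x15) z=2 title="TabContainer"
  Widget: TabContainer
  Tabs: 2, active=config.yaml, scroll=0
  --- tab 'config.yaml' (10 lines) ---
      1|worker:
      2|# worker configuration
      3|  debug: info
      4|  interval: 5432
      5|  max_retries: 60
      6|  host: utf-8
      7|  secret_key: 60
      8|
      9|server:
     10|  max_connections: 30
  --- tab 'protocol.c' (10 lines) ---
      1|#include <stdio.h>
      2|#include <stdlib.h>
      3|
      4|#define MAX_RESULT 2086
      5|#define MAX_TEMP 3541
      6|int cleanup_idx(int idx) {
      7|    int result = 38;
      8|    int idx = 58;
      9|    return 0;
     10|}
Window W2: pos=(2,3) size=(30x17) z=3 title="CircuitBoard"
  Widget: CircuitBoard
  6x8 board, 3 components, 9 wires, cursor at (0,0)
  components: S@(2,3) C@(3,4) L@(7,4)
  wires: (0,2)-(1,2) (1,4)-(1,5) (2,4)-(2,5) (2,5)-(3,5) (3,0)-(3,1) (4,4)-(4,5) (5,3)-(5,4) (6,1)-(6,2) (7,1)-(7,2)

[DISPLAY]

            ┃━━━━━━┓                          
────────────┨      ┃                          
            ┃──────┨                          
            ┃      ┃                          
            ┃──────┃                          
    · ─ ·   ┃      ┃                          
            ┃      ┃                          
S   · ─ ·   ┃      ┃                          
        │   ┃      ┃                          
    C   ·   ┃      ┃                          
            ┃      ┃                          
    · ─ ·   ┃      ┃                          
            ┃      ┃                          
· ─ ·       ┃      ┃                          


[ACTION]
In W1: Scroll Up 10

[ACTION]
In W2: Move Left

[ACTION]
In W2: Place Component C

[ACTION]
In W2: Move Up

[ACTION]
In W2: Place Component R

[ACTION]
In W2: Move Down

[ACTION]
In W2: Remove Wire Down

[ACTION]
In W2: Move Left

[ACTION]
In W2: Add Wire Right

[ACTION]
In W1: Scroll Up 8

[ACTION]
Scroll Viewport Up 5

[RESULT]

                                              
                                              
                                              
━━━━━━━━━━━━┓                                 
            ┃━━━━━━┓                          
────────────┨      ┃                          
            ┃──────┨                          
            ┃      ┃                          
            ┃──────┃                          
    · ─ ·   ┃      ┃                          
            ┃      ┃                          
S   · ─ ·   ┃      ┃                          
        │   ┃      ┃                          
    C   ·   ┃      ┃                          


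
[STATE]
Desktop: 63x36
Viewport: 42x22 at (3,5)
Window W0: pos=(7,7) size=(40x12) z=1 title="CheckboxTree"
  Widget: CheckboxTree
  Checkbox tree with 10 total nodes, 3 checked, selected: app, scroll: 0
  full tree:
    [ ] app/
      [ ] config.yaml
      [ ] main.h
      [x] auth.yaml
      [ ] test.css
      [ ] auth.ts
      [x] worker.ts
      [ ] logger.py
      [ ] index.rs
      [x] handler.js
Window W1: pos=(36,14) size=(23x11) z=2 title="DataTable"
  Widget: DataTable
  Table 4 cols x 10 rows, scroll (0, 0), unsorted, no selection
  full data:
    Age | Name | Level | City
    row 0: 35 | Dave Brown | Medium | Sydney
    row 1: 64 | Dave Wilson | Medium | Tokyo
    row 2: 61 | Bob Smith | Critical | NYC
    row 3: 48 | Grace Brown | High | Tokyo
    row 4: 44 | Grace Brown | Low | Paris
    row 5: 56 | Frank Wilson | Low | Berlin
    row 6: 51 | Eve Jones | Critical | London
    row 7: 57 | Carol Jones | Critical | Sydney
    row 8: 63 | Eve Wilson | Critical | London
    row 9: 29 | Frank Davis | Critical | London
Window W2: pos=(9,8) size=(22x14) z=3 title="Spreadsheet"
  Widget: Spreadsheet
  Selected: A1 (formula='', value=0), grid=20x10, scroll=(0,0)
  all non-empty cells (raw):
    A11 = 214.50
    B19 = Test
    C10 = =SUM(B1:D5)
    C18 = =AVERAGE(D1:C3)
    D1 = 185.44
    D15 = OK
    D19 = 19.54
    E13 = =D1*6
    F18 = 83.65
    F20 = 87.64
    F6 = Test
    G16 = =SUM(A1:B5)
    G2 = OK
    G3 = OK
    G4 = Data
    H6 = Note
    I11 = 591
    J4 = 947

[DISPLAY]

                                          
                                          
    ┏━━━━━━━━━━━━━━━━━━━━━━━━━━━━━━━━━━━━━
    ┃ ┏━━━━━━━━━━━━━━━━━━━━┓              
    ┠─┃ Spreadsheet        ┃──────────────
    ┃>┠────────────────────┨              
    ┃ ┃A1:                 ┃              
    ┃ ┃       A       B    ┃              
    ┃ ┃--------------------┃              
    ┃ ┃  1      [0]       0┃     ┏━━━━━━━━
    ┃ ┃  2        0       0┃     ┃ DataTab
    ┃ ┃  3        0       0┃     ┠────────
    ┃ ┃  4        0       0┃     ┃Age│Name
    ┗━┃  5        0       0┃━━━━━┃───┼────
      ┃  6        0       0┃     ┃35 │Dave
      ┃  7        0       0┃     ┃64 │Dave
      ┗━━━━━━━━━━━━━━━━━━━━┛     ┃61 │Bob 
                                 ┃48 │Grac
                                 ┃44 │Grac
                                 ┗━━━━━━━━
                                          
                                          


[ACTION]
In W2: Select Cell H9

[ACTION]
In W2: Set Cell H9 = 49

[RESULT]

                                          
                                          
    ┏━━━━━━━━━━━━━━━━━━━━━━━━━━━━━━━━━━━━━
    ┃ ┏━━━━━━━━━━━━━━━━━━━━┓              
    ┠─┃ Spreadsheet        ┃──────────────
    ┃>┠────────────────────┨              
    ┃ ┃H9: 49              ┃              
    ┃ ┃       A       B    ┃              
    ┃ ┃--------------------┃              
    ┃ ┃  1        0       0┃     ┏━━━━━━━━
    ┃ ┃  2        0       0┃     ┃ DataTab
    ┃ ┃  3        0       0┃     ┠────────
    ┃ ┃  4        0       0┃     ┃Age│Name
    ┗━┃  5        0       0┃━━━━━┃───┼────
      ┃  6        0       0┃     ┃35 │Dave
      ┃  7        0       0┃     ┃64 │Dave
      ┗━━━━━━━━━━━━━━━━━━━━┛     ┃61 │Bob 
                                 ┃48 │Grac
                                 ┃44 │Grac
                                 ┗━━━━━━━━
                                          
                                          


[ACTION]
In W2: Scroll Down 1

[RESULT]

                                          
                                          
    ┏━━━━━━━━━━━━━━━━━━━━━━━━━━━━━━━━━━━━━
    ┃ ┏━━━━━━━━━━━━━━━━━━━━┓              
    ┠─┃ Spreadsheet        ┃──────────────
    ┃>┠────────────────────┨              
    ┃ ┃H9: 49              ┃              
    ┃ ┃       A       B    ┃              
    ┃ ┃--------------------┃              
    ┃ ┃  2        0       0┃     ┏━━━━━━━━
    ┃ ┃  3        0       0┃     ┃ DataTab
    ┃ ┃  4        0       0┃     ┠────────
    ┃ ┃  5        0       0┃     ┃Age│Name
    ┗━┃  6        0       0┃━━━━━┃───┼────
      ┃  7        0       0┃     ┃35 │Dave
      ┃  8        0       0┃     ┃64 │Dave
      ┗━━━━━━━━━━━━━━━━━━━━┛     ┃61 │Bob 
                                 ┃48 │Grac
                                 ┃44 │Grac
                                 ┗━━━━━━━━
                                          
                                          


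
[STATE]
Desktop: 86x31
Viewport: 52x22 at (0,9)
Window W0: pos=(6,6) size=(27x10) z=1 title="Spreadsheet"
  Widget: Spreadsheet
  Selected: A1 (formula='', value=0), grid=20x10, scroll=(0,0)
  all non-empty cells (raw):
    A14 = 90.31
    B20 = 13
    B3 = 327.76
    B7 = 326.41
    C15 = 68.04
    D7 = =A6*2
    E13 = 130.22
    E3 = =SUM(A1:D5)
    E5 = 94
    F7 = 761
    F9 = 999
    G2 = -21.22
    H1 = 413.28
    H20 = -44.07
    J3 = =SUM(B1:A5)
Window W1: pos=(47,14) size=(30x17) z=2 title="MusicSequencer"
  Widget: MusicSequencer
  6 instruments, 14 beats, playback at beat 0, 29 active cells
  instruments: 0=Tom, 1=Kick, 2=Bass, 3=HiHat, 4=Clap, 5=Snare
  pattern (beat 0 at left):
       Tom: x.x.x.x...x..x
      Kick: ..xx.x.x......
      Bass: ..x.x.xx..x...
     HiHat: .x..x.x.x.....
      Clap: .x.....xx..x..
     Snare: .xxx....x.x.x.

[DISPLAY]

      ┃A1:                      ┃                   
      ┃       A       B       C ┃                   
      ┃-------------------------┃                   
      ┃  1      [0]       0     ┃                   
      ┃  2        0       0     ┃                   
      ┃  3        0  327.76     ┃              ┏━━━━
      ┗━━━━━━━━━━━━━━━━━━━━━━━━━┛              ┃ Mus
                                               ┠────
                                               ┃    
                                               ┃   T
                                               ┃  Ki
                                               ┃  Ba
                                               ┃ HiH
                                               ┃  Cl
                                               ┃ Sna
                                               ┃    
                                               ┃    
                                               ┃    
                                               ┃    
                                               ┃    
                                               ┃    
                                               ┗━━━━


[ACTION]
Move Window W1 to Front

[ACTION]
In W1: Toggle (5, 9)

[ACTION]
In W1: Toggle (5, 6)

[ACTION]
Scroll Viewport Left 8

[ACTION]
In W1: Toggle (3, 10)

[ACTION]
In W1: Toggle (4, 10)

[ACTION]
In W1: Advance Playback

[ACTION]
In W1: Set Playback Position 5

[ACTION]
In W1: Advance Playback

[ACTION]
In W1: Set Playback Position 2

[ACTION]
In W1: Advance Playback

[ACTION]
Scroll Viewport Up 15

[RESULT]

                                                    
                                                    
                                                    
                                                    
                                                    
                                                    
      ┏━━━━━━━━━━━━━━━━━━━━━━━━━┓                   
      ┃ Spreadsheet             ┃                   
      ┠─────────────────────────┨                   
      ┃A1:                      ┃                   
      ┃       A       B       C ┃                   
      ┃-------------------------┃                   
      ┃  1      [0]       0     ┃                   
      ┃  2        0       0     ┃                   
      ┃  3        0  327.76     ┃              ┏━━━━
      ┗━━━━━━━━━━━━━━━━━━━━━━━━━┛              ┃ Mus
                                               ┠────
                                               ┃    
                                               ┃   T
                                               ┃  Ki
                                               ┃  Ba
                                               ┃ HiH


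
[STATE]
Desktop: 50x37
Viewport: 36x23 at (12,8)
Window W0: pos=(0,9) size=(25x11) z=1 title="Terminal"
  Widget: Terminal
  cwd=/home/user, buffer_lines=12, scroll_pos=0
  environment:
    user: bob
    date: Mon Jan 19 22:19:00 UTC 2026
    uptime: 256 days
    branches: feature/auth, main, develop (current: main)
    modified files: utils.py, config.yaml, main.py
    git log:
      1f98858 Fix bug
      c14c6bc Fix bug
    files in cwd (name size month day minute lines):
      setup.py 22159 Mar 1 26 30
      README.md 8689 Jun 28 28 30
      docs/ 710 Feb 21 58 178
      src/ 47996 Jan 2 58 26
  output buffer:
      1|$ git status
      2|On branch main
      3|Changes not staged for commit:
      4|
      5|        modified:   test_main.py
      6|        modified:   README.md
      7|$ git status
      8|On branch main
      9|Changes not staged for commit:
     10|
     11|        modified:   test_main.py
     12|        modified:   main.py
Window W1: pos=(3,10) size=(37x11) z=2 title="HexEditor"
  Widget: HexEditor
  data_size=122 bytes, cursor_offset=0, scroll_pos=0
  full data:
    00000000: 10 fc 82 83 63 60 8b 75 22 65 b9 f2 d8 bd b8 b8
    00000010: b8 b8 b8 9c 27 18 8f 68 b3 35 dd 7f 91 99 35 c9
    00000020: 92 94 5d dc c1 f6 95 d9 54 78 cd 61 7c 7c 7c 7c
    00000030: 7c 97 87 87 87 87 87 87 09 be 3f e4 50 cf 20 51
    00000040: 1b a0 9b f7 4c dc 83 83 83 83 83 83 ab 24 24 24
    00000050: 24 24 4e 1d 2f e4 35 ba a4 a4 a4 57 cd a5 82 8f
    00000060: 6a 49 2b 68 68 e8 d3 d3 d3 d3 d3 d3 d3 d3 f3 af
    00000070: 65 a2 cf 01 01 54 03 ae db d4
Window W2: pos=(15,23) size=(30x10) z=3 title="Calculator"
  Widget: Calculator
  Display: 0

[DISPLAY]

                                    
━━━━━━━━━━━━┓                       
━━━━━━━━━━━━━━━━━━━━━━━━━━━┓        
or                         ┃        
───────────────────────────┨        
  10 fc 82 83 63 60 8b 75  ┃        
  b8 b8 b8 9c 27 18 8f 68  ┃        
  92 94 5d dc c1 f6 95 d9  ┃        
  7c 97 87 87 87 87 87 87  ┃        
  1b a0 9b f7 4c dc 83 83  ┃        
  24 24 4e 1d 2f e4 35 ba  ┃        
  6a 49 2b 68 68 e8 d3 d3  ┃        
━━━━━━━━━━━━━━━━━━━━━━━━━━━┛        
                                    
                                    
   ┏━━━━━━━━━━━━━━━━━━━━━━━━━━━━┓   
   ┃ Calculator                 ┃   
   ┠────────────────────────────┨   
   ┃                           0┃   
   ┃┌───┬───┬───┬───┐           ┃   
   ┃│ 7 │ 8 │ 9 │ ÷ │           ┃   
   ┃├───┼───┼───┼───┤           ┃   
   ┃│ 4 │ 5 │ 6 │ × │           ┃   


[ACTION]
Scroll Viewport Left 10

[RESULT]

                                    
━━━━━━━━━━━━━━━━━━━━━━┓             
T┏━━━━━━━━━━━━━━━━━━━━━━━━━━━━━━━━━━
─┃ HexEditor                        
 ┠──────────────────────────────────
n┃00000000  10 fc 82 83 63 60 8b 75 
h┃00000010  b8 b8 b8 9c 27 18 8f 68 
 ┃00000020  92 94 5d dc c1 f6 95 d9 
 ┃00000030  7c 97 87 87 87 87 87 87 
 ┃00000040  1b a0 9b f7 4c dc 83 83 
 ┃00000050  24 24 4e 1d 2f e4 35 ba 
━┃00000060  6a 49 2b 68 68 e8 d3 d3 
 ┗━━━━━━━━━━━━━━━━━━━━━━━━━━━━━━━━━━
                                    
                                    
             ┏━━━━━━━━━━━━━━━━━━━━━━
             ┃ Calculator           
             ┠──────────────────────
             ┃                      
             ┃┌───┬───┬───┬───┐     
             ┃│ 7 │ 8 │ 9 │ ÷ │     
             ┃├───┼───┼───┼───┤     
             ┃│ 4 │ 5 │ 6 │ × │     


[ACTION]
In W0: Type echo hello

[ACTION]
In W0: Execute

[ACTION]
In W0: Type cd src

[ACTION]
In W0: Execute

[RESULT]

                                    
━━━━━━━━━━━━━━━━━━━━━━┓             
T┏━━━━━━━━━━━━━━━━━━━━━━━━━━━━━━━━━━
─┃ HexEditor                        
 ┠──────────────────────────────────
 ┃00000000  10 fc 82 83 63 60 8b 75 
 ┃00000010  b8 b8 b8 9c 27 18 8f 68 
e┃00000020  92 94 5d dc c1 f6 95 d9 
 ┃00000030  7c 97 87 87 87 87 87 87 
 ┃00000040  1b a0 9b f7 4c dc 83 83 
 ┃00000050  24 24 4e 1d 2f e4 35 ba 
━┃00000060  6a 49 2b 68 68 e8 d3 d3 
 ┗━━━━━━━━━━━━━━━━━━━━━━━━━━━━━━━━━━
                                    
                                    
             ┏━━━━━━━━━━━━━━━━━━━━━━
             ┃ Calculator           
             ┠──────────────────────
             ┃                      
             ┃┌───┬───┬───┬───┐     
             ┃│ 7 │ 8 │ 9 │ ÷ │     
             ┃├───┼───┼───┼───┤     
             ┃│ 4 │ 5 │ 6 │ × │     


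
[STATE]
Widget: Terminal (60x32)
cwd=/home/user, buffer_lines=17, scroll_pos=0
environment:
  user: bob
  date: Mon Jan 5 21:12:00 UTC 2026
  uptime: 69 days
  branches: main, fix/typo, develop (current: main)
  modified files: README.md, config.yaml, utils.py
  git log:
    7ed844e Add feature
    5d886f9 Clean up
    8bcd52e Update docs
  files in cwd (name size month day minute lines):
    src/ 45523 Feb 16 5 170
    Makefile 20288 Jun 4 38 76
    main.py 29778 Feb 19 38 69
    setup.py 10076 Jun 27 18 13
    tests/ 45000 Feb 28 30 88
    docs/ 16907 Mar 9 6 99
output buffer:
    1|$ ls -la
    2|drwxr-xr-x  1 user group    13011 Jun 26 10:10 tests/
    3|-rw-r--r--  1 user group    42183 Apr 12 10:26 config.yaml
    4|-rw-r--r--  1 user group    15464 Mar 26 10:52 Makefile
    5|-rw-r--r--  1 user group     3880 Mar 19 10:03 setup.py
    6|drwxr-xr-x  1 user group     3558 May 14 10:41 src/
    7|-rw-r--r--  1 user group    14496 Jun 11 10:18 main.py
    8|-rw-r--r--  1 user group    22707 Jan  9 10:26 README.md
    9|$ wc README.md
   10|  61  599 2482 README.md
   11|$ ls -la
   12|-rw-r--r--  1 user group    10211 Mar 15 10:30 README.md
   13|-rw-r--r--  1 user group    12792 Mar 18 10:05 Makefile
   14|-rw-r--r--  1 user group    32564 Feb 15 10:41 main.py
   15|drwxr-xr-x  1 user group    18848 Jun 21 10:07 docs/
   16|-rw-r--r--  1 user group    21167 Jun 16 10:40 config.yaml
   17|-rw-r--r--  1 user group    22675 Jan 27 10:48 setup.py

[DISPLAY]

$ ls -la                                                    
drwxr-xr-x  1 user group    13011 Jun 26 10:10 tests/       
-rw-r--r--  1 user group    42183 Apr 12 10:26 config.yaml  
-rw-r--r--  1 user group    15464 Mar 26 10:52 Makefile     
-rw-r--r--  1 user group     3880 Mar 19 10:03 setup.py     
drwxr-xr-x  1 user group     3558 May 14 10:41 src/         
-rw-r--r--  1 user group    14496 Jun 11 10:18 main.py      
-rw-r--r--  1 user group    22707 Jan  9 10:26 README.md    
$ wc README.md                                              
  61  599 2482 README.md                                    
$ ls -la                                                    
-rw-r--r--  1 user group    10211 Mar 15 10:30 README.md    
-rw-r--r--  1 user group    12792 Mar 18 10:05 Makefile     
-rw-r--r--  1 user group    32564 Feb 15 10:41 main.py      
drwxr-xr-x  1 user group    18848 Jun 21 10:07 docs/        
-rw-r--r--  1 user group    21167 Jun 16 10:40 config.yaml  
-rw-r--r--  1 user group    22675 Jan 27 10:48 setup.py     
$ █                                                         
                                                            
                                                            
                                                            
                                                            
                                                            
                                                            
                                                            
                                                            
                                                            
                                                            
                                                            
                                                            
                                                            
                                                            


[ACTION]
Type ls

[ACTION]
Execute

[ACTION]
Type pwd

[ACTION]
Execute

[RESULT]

$ ls -la                                                    
drwxr-xr-x  1 user group    13011 Jun 26 10:10 tests/       
-rw-r--r--  1 user group    42183 Apr 12 10:26 config.yaml  
-rw-r--r--  1 user group    15464 Mar 26 10:52 Makefile     
-rw-r--r--  1 user group     3880 Mar 19 10:03 setup.py     
drwxr-xr-x  1 user group     3558 May 14 10:41 src/         
-rw-r--r--  1 user group    14496 Jun 11 10:18 main.py      
-rw-r--r--  1 user group    22707 Jan  9 10:26 README.md    
$ wc README.md                                              
  61  599 2482 README.md                                    
$ ls -la                                                    
-rw-r--r--  1 user group    10211 Mar 15 10:30 README.md    
-rw-r--r--  1 user group    12792 Mar 18 10:05 Makefile     
-rw-r--r--  1 user group    32564 Feb 15 10:41 main.py      
drwxr-xr-x  1 user group    18848 Jun 21 10:07 docs/        
-rw-r--r--  1 user group    21167 Jun 16 10:40 config.yaml  
-rw-r--r--  1 user group    22675 Jan 27 10:48 setup.py     
$ ls                                                        
src/  Makefile  main.py  setup.py  tests/  docs/            
$ pwd                                                       
/home/user                                                  
$ █                                                         
                                                            
                                                            
                                                            
                                                            
                                                            
                                                            
                                                            
                                                            
                                                            
                                                            
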